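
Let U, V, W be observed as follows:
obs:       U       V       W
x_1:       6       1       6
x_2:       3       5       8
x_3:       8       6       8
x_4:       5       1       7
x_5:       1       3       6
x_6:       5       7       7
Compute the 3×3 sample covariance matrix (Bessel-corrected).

Step 1 — column means:
  mean(U) = (6 + 3 + 8 + 5 + 1 + 5) / 6 = 28/6 = 4.6667
  mean(V) = (1 + 5 + 6 + 1 + 3 + 7) / 6 = 23/6 = 3.8333
  mean(W) = (6 + 8 + 8 + 7 + 6 + 7) / 6 = 42/6 = 7

Step 2 — sample covariance S[i,j] = (1/(n-1)) · Σ_k (x_{k,i} - mean_i) · (x_{k,j} - mean_j), with n-1 = 5.
  S[U,U] = ((1.3333)·(1.3333) + (-1.6667)·(-1.6667) + (3.3333)·(3.3333) + (0.3333)·(0.3333) + (-3.6667)·(-3.6667) + (0.3333)·(0.3333)) / 5 = 29.3333/5 = 5.8667
  S[U,V] = ((1.3333)·(-2.8333) + (-1.6667)·(1.1667) + (3.3333)·(2.1667) + (0.3333)·(-2.8333) + (-3.6667)·(-0.8333) + (0.3333)·(3.1667)) / 5 = 4.6667/5 = 0.9333
  S[U,W] = ((1.3333)·(-1) + (-1.6667)·(1) + (3.3333)·(1) + (0.3333)·(0) + (-3.6667)·(-1) + (0.3333)·(0)) / 5 = 4/5 = 0.8
  S[V,V] = ((-2.8333)·(-2.8333) + (1.1667)·(1.1667) + (2.1667)·(2.1667) + (-2.8333)·(-2.8333) + (-0.8333)·(-0.8333) + (3.1667)·(3.1667)) / 5 = 32.8333/5 = 6.5667
  S[V,W] = ((-2.8333)·(-1) + (1.1667)·(1) + (2.1667)·(1) + (-2.8333)·(0) + (-0.8333)·(-1) + (3.1667)·(0)) / 5 = 7/5 = 1.4
  S[W,W] = ((-1)·(-1) + (1)·(1) + (1)·(1) + (0)·(0) + (-1)·(-1) + (0)·(0)) / 5 = 4/5 = 0.8

S is symmetric (S[j,i] = S[i,j]). Assembling:

S = [[5.8667, 0.9333, 0.8],
 [0.9333, 6.5667, 1.4],
 [0.8, 1.4, 0.8]]


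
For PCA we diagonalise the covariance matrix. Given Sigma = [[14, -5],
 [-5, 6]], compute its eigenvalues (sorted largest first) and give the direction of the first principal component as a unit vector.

Step 1 — characteristic polynomial of 2×2 Sigma:
  det(Sigma - λI) = λ² - trace · λ + det = 0.
  trace = 14 + 6 = 20, det = 14·6 - (-5)² = 59.
Step 2 — discriminant:
  Δ = trace² - 4·det = 400 - 236 = 164.
Step 3 — eigenvalues:
  λ = (trace ± √Δ)/2 = (20 ± 12.8062)/2,
  λ_1 = 16.4031,  λ_2 = 3.5969.

Step 4 — unit eigenvector for λ_1: solve (Sigma - λ_1 I)v = 0. First row:
  (14 - 16.4031)·v_x + (-5)·v_y = 0, i.e. (-2.4031)·v_x + (-5)·v_y = 0,
  so v ∝ (b, λ_1 - a) = (-5, 2.4031); multiply by -1 so the first entry is positive: u = (5, -2.4031).
  ||u|| = √((5)² + (-2.4031)²) = √(30.775) ≈ 5.5475,
  v_1 = u/||u|| ≈ (0.9013, -0.4332) (||v_1|| = 1).

λ_1 = 16.4031,  λ_2 = 3.5969;  v_1 ≈ (0.9013, -0.4332)


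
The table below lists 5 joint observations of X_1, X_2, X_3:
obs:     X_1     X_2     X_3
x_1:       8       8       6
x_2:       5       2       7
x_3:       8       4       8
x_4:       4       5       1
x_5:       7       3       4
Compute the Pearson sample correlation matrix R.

Step 1 — column means:
  mean(X_1) = (8 + 5 + 8 + 4 + 7) / 5 = 32/5 = 6.4
  mean(X_2) = (8 + 2 + 4 + 5 + 3) / 5 = 22/5 = 4.4
  mean(X_3) = (6 + 7 + 8 + 1 + 4) / 5 = 26/5 = 5.2

Step 2 — sample variances and covariances s[i,j] = (1/(n-1)) · Σ_k (x_{k,i} - mean_i) · (x_{k,j} - mean_j), with n-1 = 4:
  s[X_1,X_1] = ((1.6)·(1.6) + (-1.4)·(-1.4) + (1.6)·(1.6) + (-2.4)·(-2.4) + (0.6)·(0.6)) / 4 = 13.2/4 = 3.3
  s[X_1,X_2] = ((1.6)·(3.6) + (-1.4)·(-2.4) + (1.6)·(-0.4) + (-2.4)·(0.6) + (0.6)·(-1.4)) / 4 = 6.2/4 = 1.55
  s[X_1,X_3] = ((1.6)·(0.8) + (-1.4)·(1.8) + (1.6)·(2.8) + (-2.4)·(-4.2) + (0.6)·(-1.2)) / 4 = 12.6/4 = 3.15
  s[X_2,X_2] = ((3.6)·(3.6) + (-2.4)·(-2.4) + (-0.4)·(-0.4) + (0.6)·(0.6) + (-1.4)·(-1.4)) / 4 = 21.2/4 = 5.3
  s[X_2,X_3] = ((3.6)·(0.8) + (-2.4)·(1.8) + (-0.4)·(2.8) + (0.6)·(-4.2) + (-1.4)·(-1.2)) / 4 = -3.4/4 = -0.85
  s[X_3,X_3] = ((0.8)·(0.8) + (1.8)·(1.8) + (2.8)·(2.8) + (-4.2)·(-4.2) + (-1.2)·(-1.2)) / 4 = 30.8/4 = 7.7
  Sample standard deviations s_i = √(s[i,i]):
  s(X_1) = √(3.3) = 1.8166
  s(X_2) = √(5.3) = 2.3022
  s(X_3) = √(7.7) = 2.7749

Step 3 — r_{ij} = s_{ij} / (s_i · s_j):
  r[X_1,X_1] = 1 (diagonal).
  r[X_1,X_2] = 1.55 / (1.8166 · 2.3022) = 1.55 / 4.1821 = 0.3706
  r[X_1,X_3] = 3.15 / (1.8166 · 2.7749) = 3.15 / 5.0408 = 0.6249
  r[X_2,X_2] = 1 (diagonal).
  r[X_2,X_3] = -0.85 / (2.3022 · 2.7749) = -0.85 / 6.3883 = -0.1331
  r[X_3,X_3] = 1 (diagonal).

R is symmetric with unit diagonal. Assembling:

R = [[1, 0.3706, 0.6249],
 [0.3706, 1, -0.1331],
 [0.6249, -0.1331, 1]]


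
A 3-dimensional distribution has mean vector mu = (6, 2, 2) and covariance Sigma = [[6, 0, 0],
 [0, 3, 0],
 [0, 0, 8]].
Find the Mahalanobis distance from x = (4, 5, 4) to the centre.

Step 1 — centre the observation: (x - mu) = (-2, 3, 2).

Step 2 — invert Sigma (cofactor / det for 3×3, or solve directly):
  Sigma^{-1} = [[0.1667, 0, 0],
 [0, 0.3333, 0],
 [0, 0, 0.125]].

Step 3 — form the quadratic (x - mu)^T · Sigma^{-1} · (x - mu):
  Sigma^{-1} · (x - mu) = (-0.3333, 1, 0.25).
  (x - mu)^T · [Sigma^{-1} · (x - mu)] = (-2)·(-0.3333) + (3)·(1) + (2)·(0.25) = 4.1667.

Step 4 — take square root: d = √(4.1667) ≈ 2.0412.

d(x, mu) = √(4.1667) ≈ 2.0412


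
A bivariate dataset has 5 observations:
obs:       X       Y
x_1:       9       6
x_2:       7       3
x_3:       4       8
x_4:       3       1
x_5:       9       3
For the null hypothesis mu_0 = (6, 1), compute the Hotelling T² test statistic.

Step 1 — sample mean vector:
  mean(X) = (9 + 7 + 4 + 3 + 9) / 5 = 32/5 = 6.4
  mean(Y) = (6 + 3 + 8 + 1 + 3) / 5 = 21/5 = 4.2
  x̄ = (6.4, 4.2),  deviation x̄ - mu_0 = (6.4, 4.2) - (6, 1) = (0.4, 3.2).

Step 2 — sample covariance matrix, S[i,j] = (1/(n-1)) · Σ_k (x_{k,i} - mean_i) · (x_{k,j} - mean_j), divisor n-1 = 4:
  S[X,X] = ((2.6)·(2.6) + (0.6)·(0.6) + (-2.4)·(-2.4) + (-3.4)·(-3.4) + (2.6)·(2.6)) / 4 = 31.2/4 = 7.8
  S[X,Y] = ((2.6)·(1.8) + (0.6)·(-1.2) + (-2.4)·(3.8) + (-3.4)·(-3.2) + (2.6)·(-1.2)) / 4 = 2.6/4 = 0.65
  S[Y,Y] = ((1.8)·(1.8) + (-1.2)·(-1.2) + (3.8)·(3.8) + (-3.2)·(-3.2) + (-1.2)·(-1.2)) / 4 = 30.8/4 = 7.7
  S = [[7.8, 0.65],
 [0.65, 7.7]].

Step 3 — invert S. det(S) = 7.8·7.7 - (0.65)² = 59.6375.
  S^{-1} = (1/det) · [[d, -b], [-b, a]] = [[0.1291, -0.0109],
 [-0.0109, 0.1308]].

Step 4 — quadratic form (x̄ - mu_0)^T · S^{-1} · (x̄ - mu_0):
  S^{-1} · (x̄ - mu_0) = (0.0168, 0.4142),
  (x̄ - mu_0)^T · [...] = (0.4)·(0.0168) + (3.2)·(0.4142) = 1.332.

Step 5 — scale by n: T² = 5 · 1.332 = 6.6602.

T² ≈ 6.6602


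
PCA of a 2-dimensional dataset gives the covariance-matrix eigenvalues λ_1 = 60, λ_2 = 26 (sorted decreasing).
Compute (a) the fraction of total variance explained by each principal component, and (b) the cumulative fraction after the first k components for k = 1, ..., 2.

Step 1 — total variance = trace(Sigma) = Σ λ_i = 60 + 26 = 86.

Step 2 — fraction explained by component i = λ_i / Σ λ:
  PC1: 60/86 = 0.6977
  PC2: 26/86 = 0.3023

Step 3 — cumulative fraction after k components = (λ_1 + ... + λ_k) / Σ λ:
  k = 1: 60/86 = 0.6977
  k = 2: (60 + 26)/86 = 86/86 = 1

Summary (fraction, with percent):

explained: PC1 0.6977 (69.77%), PC2 0.3023 (30.23%);  cumulative: 0.6977, 1


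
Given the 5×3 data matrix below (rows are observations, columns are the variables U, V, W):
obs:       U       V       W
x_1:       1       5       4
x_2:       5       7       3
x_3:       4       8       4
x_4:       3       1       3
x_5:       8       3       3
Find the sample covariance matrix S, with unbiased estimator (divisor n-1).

Step 1 — column means:
  mean(U) = (1 + 5 + 4 + 3 + 8) / 5 = 21/5 = 4.2
  mean(V) = (5 + 7 + 8 + 1 + 3) / 5 = 24/5 = 4.8
  mean(W) = (4 + 3 + 4 + 3 + 3) / 5 = 17/5 = 3.4

Step 2 — sample covariance S[i,j] = (1/(n-1)) · Σ_k (x_{k,i} - mean_i) · (x_{k,j} - mean_j), with n-1 = 4.
  S[U,U] = ((-3.2)·(-3.2) + (0.8)·(0.8) + (-0.2)·(-0.2) + (-1.2)·(-1.2) + (3.8)·(3.8)) / 4 = 26.8/4 = 6.7
  S[U,V] = ((-3.2)·(0.2) + (0.8)·(2.2) + (-0.2)·(3.2) + (-1.2)·(-3.8) + (3.8)·(-1.8)) / 4 = -1.8/4 = -0.45
  S[U,W] = ((-3.2)·(0.6) + (0.8)·(-0.4) + (-0.2)·(0.6) + (-1.2)·(-0.4) + (3.8)·(-0.4)) / 4 = -3.4/4 = -0.85
  S[V,V] = ((0.2)·(0.2) + (2.2)·(2.2) + (3.2)·(3.2) + (-3.8)·(-3.8) + (-1.8)·(-1.8)) / 4 = 32.8/4 = 8.2
  S[V,W] = ((0.2)·(0.6) + (2.2)·(-0.4) + (3.2)·(0.6) + (-3.8)·(-0.4) + (-1.8)·(-0.4)) / 4 = 3.4/4 = 0.85
  S[W,W] = ((0.6)·(0.6) + (-0.4)·(-0.4) + (0.6)·(0.6) + (-0.4)·(-0.4) + (-0.4)·(-0.4)) / 4 = 1.2/4 = 0.3

S is symmetric (S[j,i] = S[i,j]). Assembling:

S = [[6.7, -0.45, -0.85],
 [-0.45, 8.2, 0.85],
 [-0.85, 0.85, 0.3]]


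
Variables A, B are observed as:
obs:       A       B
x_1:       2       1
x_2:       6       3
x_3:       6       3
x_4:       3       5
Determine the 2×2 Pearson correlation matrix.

Step 1 — column means:
  mean(A) = (2 + 6 + 6 + 3) / 4 = 17/4 = 4.25
  mean(B) = (1 + 3 + 3 + 5) / 4 = 12/4 = 3

Step 2 — sample variances and covariances s[i,j] = (1/(n-1)) · Σ_k (x_{k,i} - mean_i) · (x_{k,j} - mean_j), with n-1 = 3:
  s[A,A] = ((-2.25)·(-2.25) + (1.75)·(1.75) + (1.75)·(1.75) + (-1.25)·(-1.25)) / 3 = 12.75/3 = 4.25
  s[A,B] = ((-2.25)·(-2) + (1.75)·(0) + (1.75)·(0) + (-1.25)·(2)) / 3 = 2/3 = 0.6667
  s[B,B] = ((-2)·(-2) + (0)·(0) + (0)·(0) + (2)·(2)) / 3 = 8/3 = 2.6667
  Sample standard deviations s_i = √(s[i,i]):
  s(A) = √(4.25) = 2.0616
  s(B) = √(2.6667) = 1.633

Step 3 — r_{ij} = s_{ij} / (s_i · s_j):
  r[A,A] = 1 (diagonal).
  r[A,B] = 0.6667 / (2.0616 · 1.633) = 0.6667 / 3.3665 = 0.198
  r[B,B] = 1 (diagonal).

R is symmetric with unit diagonal. Assembling:

R = [[1, 0.198],
 [0.198, 1]]


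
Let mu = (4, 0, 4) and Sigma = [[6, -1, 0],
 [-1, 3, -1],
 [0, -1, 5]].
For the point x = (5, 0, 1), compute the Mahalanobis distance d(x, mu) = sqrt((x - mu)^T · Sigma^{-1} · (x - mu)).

Step 1 — centre the observation: (x - mu) = (1, 0, -3).

Step 2 — invert Sigma (cofactor / det for 3×3, or solve directly):
  Sigma^{-1} = [[0.1772, 0.0633, 0.0127],
 [0.0633, 0.3797, 0.0759],
 [0.0127, 0.0759, 0.2152]].

Step 3 — form the quadratic (x - mu)^T · Sigma^{-1} · (x - mu):
  Sigma^{-1} · (x - mu) = (0.1392, -0.1646, -0.6329).
  (x - mu)^T · [Sigma^{-1} · (x - mu)] = (1)·(0.1392) + (0)·(-0.1646) + (-3)·(-0.6329) = 2.038.

Step 4 — take square root: d = √(2.038) ≈ 1.4276.

d(x, mu) = √(2.038) ≈ 1.4276


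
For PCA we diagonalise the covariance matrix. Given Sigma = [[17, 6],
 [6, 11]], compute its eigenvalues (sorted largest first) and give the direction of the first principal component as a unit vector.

Step 1 — characteristic polynomial of 2×2 Sigma:
  det(Sigma - λI) = λ² - trace · λ + det = 0.
  trace = 17 + 11 = 28, det = 17·11 - (6)² = 151.
Step 2 — discriminant:
  Δ = trace² - 4·det = 784 - 604 = 180.
Step 3 — eigenvalues:
  λ = (trace ± √Δ)/2 = (28 ± 13.4164)/2,
  λ_1 = 20.7082,  λ_2 = 7.2918.

Step 4 — unit eigenvector for λ_1: solve (Sigma - λ_1 I)v = 0. First row:
  (17 - 20.7082)·v_x + (6)·v_y = 0, i.e. (-3.7082)·v_x + (6)·v_y = 0,
  so v ∝ (b, λ_1 - a) = (6, 3.7082) = u.
  ||u|| = √((6)² + (3.7082)²) = √(49.7508) ≈ 7.0534,
  v_1 = u/||u|| ≈ (0.8507, 0.5257) (||v_1|| = 1).

λ_1 = 20.7082,  λ_2 = 7.2918;  v_1 ≈ (0.8507, 0.5257)


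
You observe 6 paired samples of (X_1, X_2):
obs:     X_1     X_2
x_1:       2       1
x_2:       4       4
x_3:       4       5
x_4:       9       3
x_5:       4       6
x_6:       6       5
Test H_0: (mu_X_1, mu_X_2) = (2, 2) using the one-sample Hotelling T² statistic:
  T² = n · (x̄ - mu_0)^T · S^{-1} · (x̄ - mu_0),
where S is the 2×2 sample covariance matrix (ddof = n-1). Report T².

Step 1 — sample mean vector:
  mean(X_1) = (2 + 4 + 4 + 9 + 4 + 6) / 6 = 29/6 = 4.8333
  mean(X_2) = (1 + 4 + 5 + 3 + 6 + 5) / 6 = 24/6 = 4
  x̄ = (4.8333, 4),  deviation x̄ - mu_0 = (4.8333, 4) - (2, 2) = (2.8333, 2).

Step 2 — sample covariance matrix, S[i,j] = (1/(n-1)) · Σ_k (x_{k,i} - mean_i) · (x_{k,j} - mean_j), divisor n-1 = 5:
  S[X_1,X_1] = ((-2.8333)·(-2.8333) + (-0.8333)·(-0.8333) + (-0.8333)·(-0.8333) + (4.1667)·(4.1667) + (-0.8333)·(-0.8333) + (1.1667)·(1.1667)) / 5 = 28.8333/5 = 5.7667
  S[X_1,X_2] = ((-2.8333)·(-3) + (-0.8333)·(0) + (-0.8333)·(1) + (4.1667)·(-1) + (-0.8333)·(2) + (1.1667)·(1)) / 5 = 3/5 = 0.6
  S[X_2,X_2] = ((-3)·(-3) + (0)·(0) + (1)·(1) + (-1)·(-1) + (2)·(2) + (1)·(1)) / 5 = 16/5 = 3.2
  S = [[5.7667, 0.6],
 [0.6, 3.2]].

Step 3 — invert S. det(S) = 5.7667·3.2 - (0.6)² = 18.0933.
  S^{-1} = (1/det) · [[d, -b], [-b, a]] = [[0.1769, -0.0332],
 [-0.0332, 0.3187]].

Step 4 — quadratic form (x̄ - mu_0)^T · S^{-1} · (x̄ - mu_0):
  S^{-1} · (x̄ - mu_0) = (0.4348, 0.5435),
  (x̄ - mu_0)^T · [...] = (2.8333)·(0.4348) + (2)·(0.5435) = 2.3188.

Step 5 — scale by n: T² = 6 · 2.3188 = 13.913.

T² ≈ 13.913


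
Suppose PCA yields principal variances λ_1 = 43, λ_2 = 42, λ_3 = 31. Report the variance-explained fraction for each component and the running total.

Step 1 — total variance = trace(Sigma) = Σ λ_i = 43 + 42 + 31 = 116.

Step 2 — fraction explained by component i = λ_i / Σ λ:
  PC1: 43/116 = 0.3707
  PC2: 42/116 = 0.3621
  PC3: 31/116 = 0.2672

Step 3 — cumulative fraction after k components = (λ_1 + ... + λ_k) / Σ λ:
  k = 1: 43/116 = 0.3707
  k = 2: (43 + 42)/116 = 85/116 = 0.7328
  k = 3: (43 + 42 + 31)/116 = 116/116 = 1

Summary (fraction, with percent):

explained: PC1 0.3707 (37.07%), PC2 0.3621 (36.21%), PC3 0.2672 (26.72%);  cumulative: 0.3707, 0.7328, 1


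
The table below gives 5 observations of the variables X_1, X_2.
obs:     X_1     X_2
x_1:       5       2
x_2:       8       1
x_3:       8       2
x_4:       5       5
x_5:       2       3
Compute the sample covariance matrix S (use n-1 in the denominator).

Step 1 — column means:
  mean(X_1) = (5 + 8 + 8 + 5 + 2) / 5 = 28/5 = 5.6
  mean(X_2) = (2 + 1 + 2 + 5 + 3) / 5 = 13/5 = 2.6

Step 2 — sample covariance S[i,j] = (1/(n-1)) · Σ_k (x_{k,i} - mean_i) · (x_{k,j} - mean_j), with n-1 = 4.
  S[X_1,X_1] = ((-0.6)·(-0.6) + (2.4)·(2.4) + (2.4)·(2.4) + (-0.6)·(-0.6) + (-3.6)·(-3.6)) / 4 = 25.2/4 = 6.3
  S[X_1,X_2] = ((-0.6)·(-0.6) + (2.4)·(-1.6) + (2.4)·(-0.6) + (-0.6)·(2.4) + (-3.6)·(0.4)) / 4 = -7.8/4 = -1.95
  S[X_2,X_2] = ((-0.6)·(-0.6) + (-1.6)·(-1.6) + (-0.6)·(-0.6) + (2.4)·(2.4) + (0.4)·(0.4)) / 4 = 9.2/4 = 2.3

S is symmetric (S[j,i] = S[i,j]). Assembling:

S = [[6.3, -1.95],
 [-1.95, 2.3]]


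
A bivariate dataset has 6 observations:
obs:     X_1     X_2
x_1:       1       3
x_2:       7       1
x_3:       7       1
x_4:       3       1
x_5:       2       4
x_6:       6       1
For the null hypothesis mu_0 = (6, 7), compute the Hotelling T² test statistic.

Step 1 — sample mean vector:
  mean(X_1) = (1 + 7 + 7 + 3 + 2 + 6) / 6 = 26/6 = 4.3333
  mean(X_2) = (3 + 1 + 1 + 1 + 4 + 1) / 6 = 11/6 = 1.8333
  x̄ = (4.3333, 1.8333),  deviation x̄ - mu_0 = (4.3333, 1.8333) - (6, 7) = (-1.6667, -5.1667).

Step 2 — sample covariance matrix, S[i,j] = (1/(n-1)) · Σ_k (x_{k,i} - mean_i) · (x_{k,j} - mean_j), divisor n-1 = 5:
  S[X_1,X_1] = ((-3.3333)·(-3.3333) + (2.6667)·(2.6667) + (2.6667)·(2.6667) + (-1.3333)·(-1.3333) + (-2.3333)·(-2.3333) + (1.6667)·(1.6667)) / 5 = 35.3333/5 = 7.0667
  S[X_1,X_2] = ((-3.3333)·(1.1667) + (2.6667)·(-0.8333) + (2.6667)·(-0.8333) + (-1.3333)·(-0.8333) + (-2.3333)·(2.1667) + (1.6667)·(-0.8333)) / 5 = -13.6667/5 = -2.7333
  S[X_2,X_2] = ((1.1667)·(1.1667) + (-0.8333)·(-0.8333) + (-0.8333)·(-0.8333) + (-0.8333)·(-0.8333) + (2.1667)·(2.1667) + (-0.8333)·(-0.8333)) / 5 = 8.8333/5 = 1.7667
  S = [[7.0667, -2.7333],
 [-2.7333, 1.7667]].

Step 3 — invert S. det(S) = 7.0667·1.7667 - (-2.7333)² = 5.0133.
  S^{-1} = (1/det) · [[d, -b], [-b, a]] = [[0.3524, 0.5452],
 [0.5452, 1.4096]].

Step 4 — quadratic form (x̄ - mu_0)^T · S^{-1} · (x̄ - mu_0):
  S^{-1} · (x̄ - mu_0) = (-3.4043, -8.1915),
  (x̄ - mu_0)^T · [...] = (-1.6667)·(-3.4043) + (-5.1667)·(-8.1915) = 47.9965.

Step 5 — scale by n: T² = 6 · 47.9965 = 287.9787.

T² ≈ 287.9787


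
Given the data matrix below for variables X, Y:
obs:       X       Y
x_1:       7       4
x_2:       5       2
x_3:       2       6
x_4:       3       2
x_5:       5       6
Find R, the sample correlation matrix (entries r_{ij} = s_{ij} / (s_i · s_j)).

Step 1 — column means:
  mean(X) = (7 + 5 + 2 + 3 + 5) / 5 = 22/5 = 4.4
  mean(Y) = (4 + 2 + 6 + 2 + 6) / 5 = 20/5 = 4

Step 2 — sample variances and covariances s[i,j] = (1/(n-1)) · Σ_k (x_{k,i} - mean_i) · (x_{k,j} - mean_j), with n-1 = 4:
  s[X,X] = ((2.6)·(2.6) + (0.6)·(0.6) + (-2.4)·(-2.4) + (-1.4)·(-1.4) + (0.6)·(0.6)) / 4 = 15.2/4 = 3.8
  s[X,Y] = ((2.6)·(0) + (0.6)·(-2) + (-2.4)·(2) + (-1.4)·(-2) + (0.6)·(2)) / 4 = -2/4 = -0.5
  s[Y,Y] = ((0)·(0) + (-2)·(-2) + (2)·(2) + (-2)·(-2) + (2)·(2)) / 4 = 16/4 = 4
  Sample standard deviations s_i = √(s[i,i]):
  s(X) = √(3.8) = 1.9494
  s(Y) = √(4) = 2

Step 3 — r_{ij} = s_{ij} / (s_i · s_j):
  r[X,X] = 1 (diagonal).
  r[X,Y] = -0.5 / (1.9494 · 2) = -0.5 / 3.8987 = -0.1282
  r[Y,Y] = 1 (diagonal).

R is symmetric with unit diagonal. Assembling:

R = [[1, -0.1282],
 [-0.1282, 1]]


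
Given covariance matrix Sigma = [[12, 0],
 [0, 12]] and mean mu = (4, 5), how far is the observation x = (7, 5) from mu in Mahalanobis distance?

Step 1 — centre the observation: (x - mu) = (3, 0).

Step 2 — invert Sigma. det(Sigma) = 12·12 - (0)² = 144.
  Sigma^{-1} = (1/det) · [[d, -b], [-b, a]] = [[0.0833, 0],
 [0, 0.0833]].

Step 3 — form the quadratic (x - mu)^T · Sigma^{-1} · (x - mu):
  Sigma^{-1} · (x - mu) = (0.25, 0).
  (x - mu)^T · [Sigma^{-1} · (x - mu)] = (3)·(0.25) + (0)·(0) = 0.75.

Step 4 — take square root: d = √(0.75) ≈ 0.866.

d(x, mu) = √(0.75) ≈ 0.866


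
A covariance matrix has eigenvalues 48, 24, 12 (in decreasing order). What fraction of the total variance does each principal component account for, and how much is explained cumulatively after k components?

Step 1 — total variance = trace(Sigma) = Σ λ_i = 48 + 24 + 12 = 84.

Step 2 — fraction explained by component i = λ_i / Σ λ:
  PC1: 48/84 = 0.5714
  PC2: 24/84 = 0.2857
  PC3: 12/84 = 0.1429

Step 3 — cumulative fraction after k components = (λ_1 + ... + λ_k) / Σ λ:
  k = 1: 48/84 = 0.5714
  k = 2: (48 + 24)/84 = 72/84 = 0.8571
  k = 3: (48 + 24 + 12)/84 = 84/84 = 1

Summary (fraction, with percent):

explained: PC1 0.5714 (57.14%), PC2 0.2857 (28.57%), PC3 0.1429 (14.29%);  cumulative: 0.5714, 0.8571, 1


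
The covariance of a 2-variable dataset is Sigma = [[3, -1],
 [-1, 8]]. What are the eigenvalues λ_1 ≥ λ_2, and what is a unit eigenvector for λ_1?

Step 1 — characteristic polynomial of 2×2 Sigma:
  det(Sigma - λI) = λ² - trace · λ + det = 0.
  trace = 3 + 8 = 11, det = 3·8 - (-1)² = 23.
Step 2 — discriminant:
  Δ = trace² - 4·det = 121 - 92 = 29.
Step 3 — eigenvalues:
  λ = (trace ± √Δ)/2 = (11 ± 5.3852)/2,
  λ_1 = 8.1926,  λ_2 = 2.8074.

Step 4 — unit eigenvector for λ_1: solve (Sigma - λ_1 I)v = 0. First row:
  (3 - 8.1926)·v_x + (-1)·v_y = 0, i.e. (-5.1926)·v_x + (-1)·v_y = 0,
  so v ∝ (b, λ_1 - a) = (-1, 5.1926); multiply by -1 so the first entry is positive: u = (1, -5.1926).
  ||u|| = √((1)² + (-5.1926)²) = √(27.9629) ≈ 5.288,
  v_1 = u/||u|| ≈ (0.1891, -0.982) (||v_1|| = 1).

λ_1 = 8.1926,  λ_2 = 2.8074;  v_1 ≈ (0.1891, -0.982)


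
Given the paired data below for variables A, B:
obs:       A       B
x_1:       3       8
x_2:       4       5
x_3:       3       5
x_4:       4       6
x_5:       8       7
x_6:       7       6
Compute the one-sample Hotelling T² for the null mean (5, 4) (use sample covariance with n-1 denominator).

Step 1 — sample mean vector:
  mean(A) = (3 + 4 + 3 + 4 + 8 + 7) / 6 = 29/6 = 4.8333
  mean(B) = (8 + 5 + 5 + 6 + 7 + 6) / 6 = 37/6 = 6.1667
  x̄ = (4.8333, 6.1667),  deviation x̄ - mu_0 = (4.8333, 6.1667) - (5, 4) = (-0.1667, 2.1667).

Step 2 — sample covariance matrix, S[i,j] = (1/(n-1)) · Σ_k (x_{k,i} - mean_i) · (x_{k,j} - mean_j), divisor n-1 = 5:
  S[A,A] = ((-1.8333)·(-1.8333) + (-0.8333)·(-0.8333) + (-1.8333)·(-1.8333) + (-0.8333)·(-0.8333) + (3.1667)·(3.1667) + (2.1667)·(2.1667)) / 5 = 22.8333/5 = 4.5667
  S[A,B] = ((-1.8333)·(1.8333) + (-0.8333)·(-1.1667) + (-1.8333)·(-1.1667) + (-0.8333)·(-0.1667) + (3.1667)·(0.8333) + (2.1667)·(-0.1667)) / 5 = 2.1667/5 = 0.4333
  S[B,B] = ((1.8333)·(1.8333) + (-1.1667)·(-1.1667) + (-1.1667)·(-1.1667) + (-0.1667)·(-0.1667) + (0.8333)·(0.8333) + (-0.1667)·(-0.1667)) / 5 = 6.8333/5 = 1.3667
  S = [[4.5667, 0.4333],
 [0.4333, 1.3667]].

Step 3 — invert S. det(S) = 4.5667·1.3667 - (0.4333)² = 6.0533.
  S^{-1} = (1/det) · [[d, -b], [-b, a]] = [[0.2258, -0.0716],
 [-0.0716, 0.7544]].

Step 4 — quadratic form (x̄ - mu_0)^T · S^{-1} · (x̄ - mu_0):
  S^{-1} · (x̄ - mu_0) = (-0.1927, 1.6465),
  (x̄ - mu_0)^T · [...] = (-0.1667)·(-0.1927) + (2.1667)·(1.6465) = 3.5995.

Step 5 — scale by n: T² = 6 · 3.5995 = 21.5969.

T² ≈ 21.5969


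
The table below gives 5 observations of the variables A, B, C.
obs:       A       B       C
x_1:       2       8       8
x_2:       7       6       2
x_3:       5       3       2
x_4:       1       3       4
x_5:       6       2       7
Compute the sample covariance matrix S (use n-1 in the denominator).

Step 1 — column means:
  mean(A) = (2 + 7 + 5 + 1 + 6) / 5 = 21/5 = 4.2
  mean(B) = (8 + 6 + 3 + 3 + 2) / 5 = 22/5 = 4.4
  mean(C) = (8 + 2 + 2 + 4 + 7) / 5 = 23/5 = 4.6

Step 2 — sample covariance S[i,j] = (1/(n-1)) · Σ_k (x_{k,i} - mean_i) · (x_{k,j} - mean_j), with n-1 = 4.
  S[A,A] = ((-2.2)·(-2.2) + (2.8)·(2.8) + (0.8)·(0.8) + (-3.2)·(-3.2) + (1.8)·(1.8)) / 4 = 26.8/4 = 6.7
  S[A,B] = ((-2.2)·(3.6) + (2.8)·(1.6) + (0.8)·(-1.4) + (-3.2)·(-1.4) + (1.8)·(-2.4)) / 4 = -4.4/4 = -1.1
  S[A,C] = ((-2.2)·(3.4) + (2.8)·(-2.6) + (0.8)·(-2.6) + (-3.2)·(-0.6) + (1.8)·(2.4)) / 4 = -10.6/4 = -2.65
  S[B,B] = ((3.6)·(3.6) + (1.6)·(1.6) + (-1.4)·(-1.4) + (-1.4)·(-1.4) + (-2.4)·(-2.4)) / 4 = 25.2/4 = 6.3
  S[B,C] = ((3.6)·(3.4) + (1.6)·(-2.6) + (-1.4)·(-2.6) + (-1.4)·(-0.6) + (-2.4)·(2.4)) / 4 = 6.8/4 = 1.7
  S[C,C] = ((3.4)·(3.4) + (-2.6)·(-2.6) + (-2.6)·(-2.6) + (-0.6)·(-0.6) + (2.4)·(2.4)) / 4 = 31.2/4 = 7.8

S is symmetric (S[j,i] = S[i,j]). Assembling:

S = [[6.7, -1.1, -2.65],
 [-1.1, 6.3, 1.7],
 [-2.65, 1.7, 7.8]]


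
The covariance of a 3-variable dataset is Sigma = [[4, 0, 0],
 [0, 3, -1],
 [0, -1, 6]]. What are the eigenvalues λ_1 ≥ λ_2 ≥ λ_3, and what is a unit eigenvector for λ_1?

Step 1 — characteristic polynomial p(λ) = det(λI - Sigma) = λ³ - tr·λ² + c_1·λ - det, where tr = trace, c_1 = sum of the principal 2×2 minors, det = det(Sigma):
  tr = 4 + 3 + 6 = 13,
  c_1 = (4·3 - (0)²) + (4·6 - (0)²) + (3·6 - (-1)²) = 12 + 24 + 17 = 53,
  det = 4·(3·6 - (-1)²) - (0)·((0)·6 - (-1)·(0)) + (0)·((0)·(-1) - 3·(0)) = 4·(17) - (0)·(0) + (0)·(0) = 68.
  So p(λ) = λ³ - 13λ² + 53λ - 68.
Step 2 — look for an integer root (rational root theorem: any rational root is an integer divisor of 68). Testing λ = 4:
  p(4) = 64 - 208 + 212 - 68 = 0  ✓
  Dividing out (λ - 4): p(λ) = (λ - 4)(λ² - 9λ + 17).
Step 3 — remaining eigenvalues from the quadratic λ² - 9λ + 17 = 0:
  Δ = 9² - 4·17 = 81 - 68 = 13,  λ = (9 ± √13)/2 = (9 ± 3.6056)/2 ≈ 6.3028 or 2.6972.
  Sorted: λ_1 = 6.3028,  λ_2 = 4,  λ_3 = 2.6972  (check: sum = 13 = tr ✓).

Step 4 — unit eigenvector for λ_1 ≈ 6.3028: v spans the null space of (Sigma - λ_1 I), whose rows are
  r_1 = (-2.3028, 0, 0),  r_2 = (0, -3.3028, -1),  r_3 = (0, -1, -0.3028).
  v is orthogonal to every row, so take v ∝ r_1 × r_2 = ((0)·(-1) - (0)·(-3.3028), (0)·(0) - (-2.3028)·(-1), (-2.3028)·(-3.3028) - (0)·(0)) ≈ (0, -2.3028, 7.6056).
  Rescale (multiply by -1 so the first nonzero entry is positive): u = (0, 2.3028, -7.6056).
  ||u|| = √((0)² + (2.3028)² + (-7.6056)²) = √(63.1472) ≈ 7.9465,  v_1 = u/||u|| ≈ (0, 0.2898, -0.9571) (||v_1|| = 1).

λ_1 = 6.3028,  λ_2 = 4,  λ_3 = 2.6972;  v_1 ≈ (0, 0.2898, -0.9571)


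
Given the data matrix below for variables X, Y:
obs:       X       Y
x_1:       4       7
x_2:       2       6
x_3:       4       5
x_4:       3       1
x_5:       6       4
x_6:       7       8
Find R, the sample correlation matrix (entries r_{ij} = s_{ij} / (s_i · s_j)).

Step 1 — column means:
  mean(X) = (4 + 2 + 4 + 3 + 6 + 7) / 6 = 26/6 = 4.3333
  mean(Y) = (7 + 6 + 5 + 1 + 4 + 8) / 6 = 31/6 = 5.1667

Step 2 — sample variances and covariances s[i,j] = (1/(n-1)) · Σ_k (x_{k,i} - mean_i) · (x_{k,j} - mean_j), with n-1 = 5:
  s[X,X] = ((-0.3333)·(-0.3333) + (-2.3333)·(-2.3333) + (-0.3333)·(-0.3333) + (-1.3333)·(-1.3333) + (1.6667)·(1.6667) + (2.6667)·(2.6667)) / 5 = 17.3333/5 = 3.4667
  s[X,Y] = ((-0.3333)·(1.8333) + (-2.3333)·(0.8333) + (-0.3333)·(-0.1667) + (-1.3333)·(-4.1667) + (1.6667)·(-1.1667) + (2.6667)·(2.8333)) / 5 = 8.6667/5 = 1.7333
  s[Y,Y] = ((1.8333)·(1.8333) + (0.8333)·(0.8333) + (-0.1667)·(-0.1667) + (-4.1667)·(-4.1667) + (-1.1667)·(-1.1667) + (2.8333)·(2.8333)) / 5 = 30.8333/5 = 6.1667
  Sample standard deviations s_i = √(s[i,i]):
  s(X) = √(3.4667) = 1.8619
  s(Y) = √(6.1667) = 2.4833

Step 3 — r_{ij} = s_{ij} / (s_i · s_j):
  r[X,X] = 1 (diagonal).
  r[X,Y] = 1.7333 / (1.8619 · 2.4833) = 1.7333 / 4.6236 = 0.3749
  r[Y,Y] = 1 (diagonal).

R is symmetric with unit diagonal. Assembling:

R = [[1, 0.3749],
 [0.3749, 1]]


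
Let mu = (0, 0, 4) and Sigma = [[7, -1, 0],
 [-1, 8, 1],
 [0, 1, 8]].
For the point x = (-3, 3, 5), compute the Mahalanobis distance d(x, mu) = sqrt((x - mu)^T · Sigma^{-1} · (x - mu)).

Step 1 — centre the observation: (x - mu) = (-3, 3, 1).

Step 2 — invert Sigma (cofactor / det for 3×3, or solve directly):
  Sigma^{-1} = [[0.1455, 0.0185, -0.0023],
 [0.0185, 0.1293, -0.0162],
 [-0.0023, -0.0162, 0.127]].

Step 3 — form the quadratic (x - mu)^T · Sigma^{-1} · (x - mu):
  Sigma^{-1} · (x - mu) = (-0.3834, 0.3164, 0.0855).
  (x - mu)^T · [Sigma^{-1} · (x - mu)] = (-3)·(-0.3834) + (3)·(0.3164) + (1)·(0.0855) = 2.1848.

Step 4 — take square root: d = √(2.1848) ≈ 1.4781.

d(x, mu) = √(2.1848) ≈ 1.4781


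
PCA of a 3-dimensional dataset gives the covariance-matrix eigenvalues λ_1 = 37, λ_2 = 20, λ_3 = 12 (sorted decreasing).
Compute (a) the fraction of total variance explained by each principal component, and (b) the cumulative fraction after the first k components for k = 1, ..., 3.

Step 1 — total variance = trace(Sigma) = Σ λ_i = 37 + 20 + 12 = 69.

Step 2 — fraction explained by component i = λ_i / Σ λ:
  PC1: 37/69 = 0.5362
  PC2: 20/69 = 0.2899
  PC3: 12/69 = 0.1739

Step 3 — cumulative fraction after k components = (λ_1 + ... + λ_k) / Σ λ:
  k = 1: 37/69 = 0.5362
  k = 2: (37 + 20)/69 = 57/69 = 0.8261
  k = 3: (37 + 20 + 12)/69 = 69/69 = 1

Summary (fraction, with percent):

explained: PC1 0.5362 (53.62%), PC2 0.2899 (28.99%), PC3 0.1739 (17.39%);  cumulative: 0.5362, 0.8261, 1


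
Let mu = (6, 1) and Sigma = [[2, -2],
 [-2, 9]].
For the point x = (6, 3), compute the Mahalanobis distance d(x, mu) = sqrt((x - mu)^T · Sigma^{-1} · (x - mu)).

Step 1 — centre the observation: (x - mu) = (0, 2).

Step 2 — invert Sigma. det(Sigma) = 2·9 - (-2)² = 14.
  Sigma^{-1} = (1/det) · [[d, -b], [-b, a]] = [[0.6429, 0.1429],
 [0.1429, 0.1429]].

Step 3 — form the quadratic (x - mu)^T · Sigma^{-1} · (x - mu):
  Sigma^{-1} · (x - mu) = (0.2857, 0.2857).
  (x - mu)^T · [Sigma^{-1} · (x - mu)] = (0)·(0.2857) + (2)·(0.2857) = 0.5714.

Step 4 — take square root: d = √(0.5714) ≈ 0.7559.

d(x, mu) = √(0.5714) ≈ 0.7559


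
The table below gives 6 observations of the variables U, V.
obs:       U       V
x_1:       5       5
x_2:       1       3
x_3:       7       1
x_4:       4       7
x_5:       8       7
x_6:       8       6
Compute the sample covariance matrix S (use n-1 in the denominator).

Step 1 — column means:
  mean(U) = (5 + 1 + 7 + 4 + 8 + 8) / 6 = 33/6 = 5.5
  mean(V) = (5 + 3 + 1 + 7 + 7 + 6) / 6 = 29/6 = 4.8333

Step 2 — sample covariance S[i,j] = (1/(n-1)) · Σ_k (x_{k,i} - mean_i) · (x_{k,j} - mean_j), with n-1 = 5.
  S[U,U] = ((-0.5)·(-0.5) + (-4.5)·(-4.5) + (1.5)·(1.5) + (-1.5)·(-1.5) + (2.5)·(2.5) + (2.5)·(2.5)) / 5 = 37.5/5 = 7.5
  S[U,V] = ((-0.5)·(0.1667) + (-4.5)·(-1.8333) + (1.5)·(-3.8333) + (-1.5)·(2.1667) + (2.5)·(2.1667) + (2.5)·(1.1667)) / 5 = 7.5/5 = 1.5
  S[V,V] = ((0.1667)·(0.1667) + (-1.8333)·(-1.8333) + (-3.8333)·(-3.8333) + (2.1667)·(2.1667) + (2.1667)·(2.1667) + (1.1667)·(1.1667)) / 5 = 28.8333/5 = 5.7667

S is symmetric (S[j,i] = S[i,j]). Assembling:

S = [[7.5, 1.5],
 [1.5, 5.7667]]


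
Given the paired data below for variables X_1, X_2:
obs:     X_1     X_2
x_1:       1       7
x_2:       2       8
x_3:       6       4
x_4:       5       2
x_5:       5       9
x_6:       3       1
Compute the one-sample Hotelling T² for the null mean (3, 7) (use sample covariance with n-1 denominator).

Step 1 — sample mean vector:
  mean(X_1) = (1 + 2 + 6 + 5 + 5 + 3) / 6 = 22/6 = 3.6667
  mean(X_2) = (7 + 8 + 4 + 2 + 9 + 1) / 6 = 31/6 = 5.1667
  x̄ = (3.6667, 5.1667),  deviation x̄ - mu_0 = (3.6667, 5.1667) - (3, 7) = (0.6667, -1.8333).

Step 2 — sample covariance matrix, S[i,j] = (1/(n-1)) · Σ_k (x_{k,i} - mean_i) · (x_{k,j} - mean_j), divisor n-1 = 5:
  S[X_1,X_1] = ((-2.6667)·(-2.6667) + (-1.6667)·(-1.6667) + (2.3333)·(2.3333) + (1.3333)·(1.3333) + (1.3333)·(1.3333) + (-0.6667)·(-0.6667)) / 5 = 19.3333/5 = 3.8667
  S[X_1,X_2] = ((-2.6667)·(1.8333) + (-1.6667)·(2.8333) + (2.3333)·(-1.1667) + (1.3333)·(-3.1667) + (1.3333)·(3.8333) + (-0.6667)·(-4.1667)) / 5 = -8.6667/5 = -1.7333
  S[X_2,X_2] = ((1.8333)·(1.8333) + (2.8333)·(2.8333) + (-1.1667)·(-1.1667) + (-3.1667)·(-3.1667) + (3.8333)·(3.8333) + (-4.1667)·(-4.1667)) / 5 = 54.8333/5 = 10.9667
  S = [[3.8667, -1.7333],
 [-1.7333, 10.9667]].

Step 3 — invert S. det(S) = 3.8667·10.9667 - (-1.7333)² = 39.4.
  S^{-1} = (1/det) · [[d, -b], [-b, a]] = [[0.2783, 0.044],
 [0.044, 0.0981]].

Step 4 — quadratic form (x̄ - mu_0)^T · S^{-1} · (x̄ - mu_0):
  S^{-1} · (x̄ - mu_0) = (0.1049, -0.1506),
  (x̄ - mu_0)^T · [...] = (0.6667)·(0.1049) + (-1.8333)·(-0.1506) = 0.346.

Step 5 — scale by n: T² = 6 · 0.346 = 2.0761.

T² ≈ 2.0761


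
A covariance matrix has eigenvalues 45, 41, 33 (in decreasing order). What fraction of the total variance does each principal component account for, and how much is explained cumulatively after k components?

Step 1 — total variance = trace(Sigma) = Σ λ_i = 45 + 41 + 33 = 119.

Step 2 — fraction explained by component i = λ_i / Σ λ:
  PC1: 45/119 = 0.3782
  PC2: 41/119 = 0.3445
  PC3: 33/119 = 0.2773

Step 3 — cumulative fraction after k components = (λ_1 + ... + λ_k) / Σ λ:
  k = 1: 45/119 = 0.3782
  k = 2: (45 + 41)/119 = 86/119 = 0.7227
  k = 3: (45 + 41 + 33)/119 = 119/119 = 1

Summary (fraction, with percent):

explained: PC1 0.3782 (37.82%), PC2 0.3445 (34.45%), PC3 0.2773 (27.73%);  cumulative: 0.3782, 0.7227, 1


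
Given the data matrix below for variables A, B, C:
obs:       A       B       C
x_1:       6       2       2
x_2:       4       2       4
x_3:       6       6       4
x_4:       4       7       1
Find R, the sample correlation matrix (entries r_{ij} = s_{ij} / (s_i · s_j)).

Step 1 — column means:
  mean(A) = (6 + 4 + 6 + 4) / 4 = 20/4 = 5
  mean(B) = (2 + 2 + 6 + 7) / 4 = 17/4 = 4.25
  mean(C) = (2 + 4 + 4 + 1) / 4 = 11/4 = 2.75

Step 2 — sample variances and covariances s[i,j] = (1/(n-1)) · Σ_k (x_{k,i} - mean_i) · (x_{k,j} - mean_j), with n-1 = 3:
  s[A,A] = ((1)·(1) + (-1)·(-1) + (1)·(1) + (-1)·(-1)) / 3 = 4/3 = 1.3333
  s[A,B] = ((1)·(-2.25) + (-1)·(-2.25) + (1)·(1.75) + (-1)·(2.75)) / 3 = -1/3 = -0.3333
  s[A,C] = ((1)·(-0.75) + (-1)·(1.25) + (1)·(1.25) + (-1)·(-1.75)) / 3 = 1/3 = 0.3333
  s[B,B] = ((-2.25)·(-2.25) + (-2.25)·(-2.25) + (1.75)·(1.75) + (2.75)·(2.75)) / 3 = 20.75/3 = 6.9167
  s[B,C] = ((-2.25)·(-0.75) + (-2.25)·(1.25) + (1.75)·(1.25) + (2.75)·(-1.75)) / 3 = -3.75/3 = -1.25
  s[C,C] = ((-0.75)·(-0.75) + (1.25)·(1.25) + (1.25)·(1.25) + (-1.75)·(-1.75)) / 3 = 6.75/3 = 2.25
  Sample standard deviations s_i = √(s[i,i]):
  s(A) = √(1.3333) = 1.1547
  s(B) = √(6.9167) = 2.63
  s(C) = √(2.25) = 1.5

Step 3 — r_{ij} = s_{ij} / (s_i · s_j):
  r[A,A] = 1 (diagonal).
  r[A,B] = -0.3333 / (1.1547 · 2.63) = -0.3333 / 3.0368 = -0.1098
  r[A,C] = 0.3333 / (1.1547 · 1.5) = 0.3333 / 1.7321 = 0.1925
  r[B,B] = 1 (diagonal).
  r[B,C] = -1.25 / (2.63 · 1.5) = -1.25 / 3.9449 = -0.3169
  r[C,C] = 1 (diagonal).

R is symmetric with unit diagonal. Assembling:

R = [[1, -0.1098, 0.1925],
 [-0.1098, 1, -0.3169],
 [0.1925, -0.3169, 1]]


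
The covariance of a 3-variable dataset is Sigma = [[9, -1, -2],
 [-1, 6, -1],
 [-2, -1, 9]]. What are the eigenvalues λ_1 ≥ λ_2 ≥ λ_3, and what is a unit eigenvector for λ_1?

Step 1 — characteristic polynomial p(λ) = det(λI - Sigma) = λ³ - tr·λ² + c_1·λ - det, where tr = trace, c_1 = sum of the principal 2×2 minors, det = det(Sigma):
  tr = 9 + 6 + 9 = 24,
  c_1 = (9·6 - (-1)²) + (9·9 - (-2)²) + (6·9 - (-1)²) = 53 + 77 + 53 = 183,
  det = 9·(6·9 - (-1)²) - (-1)·((-1)·9 - (-1)·(-2)) + (-2)·((-1)·(-1) - 6·(-2)) = 9·(53) - (-1)·(-11) + (-2)·(13) = 440.
  So p(λ) = λ³ - 24λ² + 183λ - 440.
Step 2 — look for an integer root (rational root theorem: any rational root is an integer divisor of 440). Testing λ = 5:
  p(5) = 125 - 600 + 915 - 440 = 0  ✓
  Dividing out (λ - 5): p(λ) = (λ - 5)(λ² - 19λ + 88).
Step 3 — remaining eigenvalues from the quadratic λ² - 19λ + 88 = 0:
  Δ = 19² - 4·88 = 361 - 352 = 9,  λ = (19 ± √9)/2 = (19 ± 3)/2 = 11 or 8.
  Sorted: λ_1 = 11,  λ_2 = 8,  λ_3 = 5  (check: sum = 24 = tr ✓).

Step 4 — unit eigenvector for λ_1 = 11: v spans the null space of (Sigma - λ_1 I), whose rows are
  r_1 = (-2, -1, -2),  r_2 = (-1, -5, -1),  r_3 = (-2, -1, -2).
  v is orthogonal to every row, so take v ∝ r_1 × r_2 = ((-1)·(-1) - (-2)·(-5), (-2)·(-1) - (-2)·(-1), (-2)·(-5) - (-1)·(-1)) = (-9, 0, 9).
  Rescale (divide by 9; multiply by -1 so the first nonzero entry is positive): u = (1, 0, -1).
  ||u|| = √((1)² + (0)² + (-1)²) = √(2) ≈ 1.4142,  v_1 = u/||u|| ≈ (0.7071, 0, -0.7071) (||v_1|| = 1).

λ_1 = 11,  λ_2 = 8,  λ_3 = 5;  v_1 ≈ (0.7071, 0, -0.7071)


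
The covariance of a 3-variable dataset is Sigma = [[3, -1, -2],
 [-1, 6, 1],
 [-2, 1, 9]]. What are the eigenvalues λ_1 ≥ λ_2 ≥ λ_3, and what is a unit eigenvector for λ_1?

Step 1 — characteristic polynomial p(λ) = det(λI - Sigma) = λ³ - tr·λ² + c_1·λ - det, where tr = trace, c_1 = sum of the principal 2×2 minors, det = det(Sigma):
  tr = 3 + 6 + 9 = 18,
  c_1 = (3·6 - (-1)²) + (3·9 - (-2)²) + (6·9 - (1)²) = 17 + 23 + 53 = 93,
  det = 3·(6·9 - (1)²) - (-1)·((-1)·9 - (1)·(-2)) + (-2)·((-1)·(1) - 6·(-2)) = 3·(53) - (-1)·(-7) + (-2)·(11) = 130.
  So p(λ) = λ³ - 18λ² + 93λ - 130.
Step 2 — look for an integer root (rational root theorem: any rational root is an integer divisor of 130). Testing λ = 10:
  p(10) = 1000 - 1800 + 930 - 130 = 0  ✓
  Dividing out (λ - 10): p(λ) = (λ - 10)(λ² - 8λ + 13).
Step 3 — remaining eigenvalues from the quadratic λ² - 8λ + 13 = 0:
  Δ = 8² - 4·13 = 64 - 52 = 12,  λ = (8 ± √12)/2 = (8 ± 3.4641)/2 ≈ 5.7321 or 2.2679.
  Sorted: λ_1 = 10,  λ_2 = 5.7321,  λ_3 = 2.2679  (check: sum = 18 = tr ✓).

Step 4 — unit eigenvector for λ_1 = 10: v spans the null space of (Sigma - λ_1 I), whose rows are
  r_1 = (-7, -1, -2),  r_2 = (-1, -4, 1),  r_3 = (-2, 1, -1).
  v is orthogonal to every row, so take v ∝ r_1 × r_2 = ((-1)·(1) - (-2)·(-4), (-2)·(-1) - (-7)·(1), (-7)·(-4) - (-1)·(-1)) = (-9, 9, 27).
  Rescale (divide by 9; multiply by -1 so the first nonzero entry is positive): u = (1, -1, -3).
  ||u|| = √((1)² + (-1)² + (-3)²) = √(11) ≈ 3.3166,  v_1 = u/||u|| ≈ (0.3015, -0.3015, -0.9045) (||v_1|| = 1).

λ_1 = 10,  λ_2 = 5.7321,  λ_3 = 2.2679;  v_1 ≈ (0.3015, -0.3015, -0.9045)


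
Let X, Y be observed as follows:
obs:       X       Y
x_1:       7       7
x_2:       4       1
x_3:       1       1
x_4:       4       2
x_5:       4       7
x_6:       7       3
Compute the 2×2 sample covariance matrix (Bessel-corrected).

Step 1 — column means:
  mean(X) = (7 + 4 + 1 + 4 + 4 + 7) / 6 = 27/6 = 4.5
  mean(Y) = (7 + 1 + 1 + 2 + 7 + 3) / 6 = 21/6 = 3.5

Step 2 — sample covariance S[i,j] = (1/(n-1)) · Σ_k (x_{k,i} - mean_i) · (x_{k,j} - mean_j), with n-1 = 5.
  S[X,X] = ((2.5)·(2.5) + (-0.5)·(-0.5) + (-3.5)·(-3.5) + (-0.5)·(-0.5) + (-0.5)·(-0.5) + (2.5)·(2.5)) / 5 = 25.5/5 = 5.1
  S[X,Y] = ((2.5)·(3.5) + (-0.5)·(-2.5) + (-3.5)·(-2.5) + (-0.5)·(-1.5) + (-0.5)·(3.5) + (2.5)·(-0.5)) / 5 = 16.5/5 = 3.3
  S[Y,Y] = ((3.5)·(3.5) + (-2.5)·(-2.5) + (-2.5)·(-2.5) + (-1.5)·(-1.5) + (3.5)·(3.5) + (-0.5)·(-0.5)) / 5 = 39.5/5 = 7.9

S is symmetric (S[j,i] = S[i,j]). Assembling:

S = [[5.1, 3.3],
 [3.3, 7.9]]


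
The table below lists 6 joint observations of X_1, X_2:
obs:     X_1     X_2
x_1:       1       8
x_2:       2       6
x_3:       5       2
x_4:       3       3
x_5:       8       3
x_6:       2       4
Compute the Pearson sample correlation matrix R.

Step 1 — column means:
  mean(X_1) = (1 + 2 + 5 + 3 + 8 + 2) / 6 = 21/6 = 3.5
  mean(X_2) = (8 + 6 + 2 + 3 + 3 + 4) / 6 = 26/6 = 4.3333

Step 2 — sample variances and covariances s[i,j] = (1/(n-1)) · Σ_k (x_{k,i} - mean_i) · (x_{k,j} - mean_j), with n-1 = 5:
  s[X_1,X_1] = ((-2.5)·(-2.5) + (-1.5)·(-1.5) + (1.5)·(1.5) + (-0.5)·(-0.5) + (4.5)·(4.5) + (-1.5)·(-1.5)) / 5 = 33.5/5 = 6.7
  s[X_1,X_2] = ((-2.5)·(3.6667) + (-1.5)·(1.6667) + (1.5)·(-2.3333) + (-0.5)·(-1.3333) + (4.5)·(-1.3333) + (-1.5)·(-0.3333)) / 5 = -20/5 = -4
  s[X_2,X_2] = ((3.6667)·(3.6667) + (1.6667)·(1.6667) + (-2.3333)·(-2.3333) + (-1.3333)·(-1.3333) + (-1.3333)·(-1.3333) + (-0.3333)·(-0.3333)) / 5 = 25.3333/5 = 5.0667
  Sample standard deviations s_i = √(s[i,i]):
  s(X_1) = √(6.7) = 2.5884
  s(X_2) = √(5.0667) = 2.2509

Step 3 — r_{ij} = s_{ij} / (s_i · s_j):
  r[X_1,X_1] = 1 (diagonal).
  r[X_1,X_2] = -4 / (2.5884 · 2.2509) = -4 / 5.8264 = -0.6865
  r[X_2,X_2] = 1 (diagonal).

R is symmetric with unit diagonal. Assembling:

R = [[1, -0.6865],
 [-0.6865, 1]]


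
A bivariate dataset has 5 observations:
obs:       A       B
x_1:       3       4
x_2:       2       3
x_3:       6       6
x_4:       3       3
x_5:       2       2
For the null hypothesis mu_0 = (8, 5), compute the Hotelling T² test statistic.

Step 1 — sample mean vector:
  mean(A) = (3 + 2 + 6 + 3 + 2) / 5 = 16/5 = 3.2
  mean(B) = (4 + 3 + 6 + 3 + 2) / 5 = 18/5 = 3.6
  x̄ = (3.2, 3.6),  deviation x̄ - mu_0 = (3.2, 3.6) - (8, 5) = (-4.8, -1.4).

Step 2 — sample covariance matrix, S[i,j] = (1/(n-1)) · Σ_k (x_{k,i} - mean_i) · (x_{k,j} - mean_j), divisor n-1 = 4:
  S[A,A] = ((-0.2)·(-0.2) + (-1.2)·(-1.2) + (2.8)·(2.8) + (-0.2)·(-0.2) + (-1.2)·(-1.2)) / 4 = 10.8/4 = 2.7
  S[A,B] = ((-0.2)·(0.4) + (-1.2)·(-0.6) + (2.8)·(2.4) + (-0.2)·(-0.6) + (-1.2)·(-1.6)) / 4 = 9.4/4 = 2.35
  S[B,B] = ((0.4)·(0.4) + (-0.6)·(-0.6) + (2.4)·(2.4) + (-0.6)·(-0.6) + (-1.6)·(-1.6)) / 4 = 9.2/4 = 2.3
  S = [[2.7, 2.35],
 [2.35, 2.3]].

Step 3 — invert S. det(S) = 2.7·2.3 - (2.35)² = 0.6875.
  S^{-1} = (1/det) · [[d, -b], [-b, a]] = [[3.3455, -3.4182],
 [-3.4182, 3.9273]].

Step 4 — quadratic form (x̄ - mu_0)^T · S^{-1} · (x̄ - mu_0):
  S^{-1} · (x̄ - mu_0) = (-11.2727, 10.9091),
  (x̄ - mu_0)^T · [...] = (-4.8)·(-11.2727) + (-1.4)·(10.9091) = 38.8364.

Step 5 — scale by n: T² = 5 · 38.8364 = 194.1818.

T² ≈ 194.1818


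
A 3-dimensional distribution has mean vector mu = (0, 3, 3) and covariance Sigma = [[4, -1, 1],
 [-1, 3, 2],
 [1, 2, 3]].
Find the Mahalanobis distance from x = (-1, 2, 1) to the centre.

Step 1 — centre the observation: (x - mu) = (-1, -1, -2).

Step 2 — invert Sigma (cofactor / det for 3×3, or solve directly):
  Sigma^{-1} = [[0.5, 0.5, -0.5],
 [0.5, 1.1, -0.9],
 [-0.5, -0.9, 1.1]].

Step 3 — form the quadratic (x - mu)^T · Sigma^{-1} · (x - mu):
  Sigma^{-1} · (x - mu) = (0, 0.2, -0.8).
  (x - mu)^T · [Sigma^{-1} · (x - mu)] = (-1)·(0) + (-1)·(0.2) + (-2)·(-0.8) = 1.4.

Step 4 — take square root: d = √(1.4) ≈ 1.1832.

d(x, mu) = √(1.4) ≈ 1.1832
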